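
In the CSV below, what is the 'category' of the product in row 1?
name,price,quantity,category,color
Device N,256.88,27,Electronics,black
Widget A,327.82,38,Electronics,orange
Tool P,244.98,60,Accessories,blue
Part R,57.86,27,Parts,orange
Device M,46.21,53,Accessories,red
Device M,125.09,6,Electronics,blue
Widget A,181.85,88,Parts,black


Query: Row 1 ('Device N'), column 'category'
Value: Electronics

Electronics


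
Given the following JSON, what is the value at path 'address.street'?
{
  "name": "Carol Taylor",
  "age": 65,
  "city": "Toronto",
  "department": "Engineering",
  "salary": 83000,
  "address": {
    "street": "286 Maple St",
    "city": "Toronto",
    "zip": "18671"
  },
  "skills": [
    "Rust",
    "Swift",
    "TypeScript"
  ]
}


Query: address.street
Path: address -> street
Value: 286 Maple St

286 Maple St


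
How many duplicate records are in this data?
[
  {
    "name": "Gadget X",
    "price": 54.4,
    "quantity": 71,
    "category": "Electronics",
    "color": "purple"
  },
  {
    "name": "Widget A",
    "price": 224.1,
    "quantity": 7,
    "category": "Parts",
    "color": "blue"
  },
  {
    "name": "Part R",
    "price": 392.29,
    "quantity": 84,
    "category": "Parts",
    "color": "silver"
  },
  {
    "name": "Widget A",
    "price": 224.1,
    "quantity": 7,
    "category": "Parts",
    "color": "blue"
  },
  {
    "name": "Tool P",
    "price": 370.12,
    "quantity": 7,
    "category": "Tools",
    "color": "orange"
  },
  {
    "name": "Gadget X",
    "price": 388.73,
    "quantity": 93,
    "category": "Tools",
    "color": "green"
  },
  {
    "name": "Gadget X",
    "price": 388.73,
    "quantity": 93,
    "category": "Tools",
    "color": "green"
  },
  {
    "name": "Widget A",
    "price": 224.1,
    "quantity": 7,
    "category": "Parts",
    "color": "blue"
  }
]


Checking 8 records for duplicates:

  Row 1: Gadget X ($54.4, qty 71)
  Row 2: Widget A ($224.1, qty 7)
  Row 3: Part R ($392.29, qty 84)
  Row 4: Widget A ($224.1, qty 7) <-- DUPLICATE
  Row 5: Tool P ($370.12, qty 7)
  Row 6: Gadget X ($388.73, qty 93)
  Row 7: Gadget X ($388.73, qty 93) <-- DUPLICATE
  Row 8: Widget A ($224.1, qty 7) <-- DUPLICATE

Duplicates found: 3
Unique records: 5

3 duplicates, 5 unique


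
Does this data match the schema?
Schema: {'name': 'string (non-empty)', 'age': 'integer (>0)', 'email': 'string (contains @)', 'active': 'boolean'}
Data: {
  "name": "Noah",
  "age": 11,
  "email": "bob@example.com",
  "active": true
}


Validating each field against schema:
  name: OK (non-empty string)
  age: OK (positive integer)
  email: OK (string with @)
  active: OK (boolean)

Result: VALID

VALID


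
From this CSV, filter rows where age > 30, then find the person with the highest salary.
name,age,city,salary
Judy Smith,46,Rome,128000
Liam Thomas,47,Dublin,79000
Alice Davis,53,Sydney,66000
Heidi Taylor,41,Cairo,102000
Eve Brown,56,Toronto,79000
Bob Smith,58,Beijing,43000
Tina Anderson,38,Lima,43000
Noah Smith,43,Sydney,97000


Filter: age > 30
Sort by: salary (descending)

Filtered records (8):
  Judy Smith, age 46, salary $128000
  Heidi Taylor, age 41, salary $102000
  Noah Smith, age 43, salary $97000
  Liam Thomas, age 47, salary $79000
  Eve Brown, age 56, salary $79000
  Alice Davis, age 53, salary $66000
  Bob Smith, age 58, salary $43000
  Tina Anderson, age 38, salary $43000

Highest salary: Judy Smith ($128000)

Judy Smith


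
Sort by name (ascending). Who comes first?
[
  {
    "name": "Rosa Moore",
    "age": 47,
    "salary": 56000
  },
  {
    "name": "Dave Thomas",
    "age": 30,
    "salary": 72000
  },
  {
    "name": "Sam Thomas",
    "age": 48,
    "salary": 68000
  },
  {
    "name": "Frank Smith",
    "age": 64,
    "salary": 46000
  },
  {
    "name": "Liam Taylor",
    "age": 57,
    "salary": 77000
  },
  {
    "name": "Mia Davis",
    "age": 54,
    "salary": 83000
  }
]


Sort by: name (ascending)

Sorted order:
  1. Dave Thomas (name = Dave Thomas)
  2. Frank Smith (name = Frank Smith)
  3. Liam Taylor (name = Liam Taylor)
  4. Mia Davis (name = Mia Davis)
  5. Rosa Moore (name = Rosa Moore)
  6. Sam Thomas (name = Sam Thomas)

First: Dave Thomas

Dave Thomas


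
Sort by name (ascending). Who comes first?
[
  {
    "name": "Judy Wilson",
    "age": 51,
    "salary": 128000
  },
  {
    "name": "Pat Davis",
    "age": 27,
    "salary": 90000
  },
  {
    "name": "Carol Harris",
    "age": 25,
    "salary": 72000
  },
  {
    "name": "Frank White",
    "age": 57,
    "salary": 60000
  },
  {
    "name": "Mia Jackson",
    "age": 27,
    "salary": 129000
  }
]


Sort by: name (ascending)

Sorted order:
  1. Carol Harris (name = Carol Harris)
  2. Frank White (name = Frank White)
  3. Judy Wilson (name = Judy Wilson)
  4. Mia Jackson (name = Mia Jackson)
  5. Pat Davis (name = Pat Davis)

First: Carol Harris

Carol Harris


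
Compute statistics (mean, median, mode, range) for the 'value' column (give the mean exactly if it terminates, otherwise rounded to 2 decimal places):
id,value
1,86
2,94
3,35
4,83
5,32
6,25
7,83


Data: [86, 94, 35, 83, 32, 25, 83]
Count: 7
Sum: 438
Mean: 438/7 ≈ 62.57 (rounded to 2 decimal places)
Sorted: [25, 32, 35, 83, 83, 86, 94]
Median: 83.0
Mode: 83 (2 times)
Range: 94 - 25 = 69
Min: 25, Max: 94

mean≈62.57, median=83.0, mode=83, range=69


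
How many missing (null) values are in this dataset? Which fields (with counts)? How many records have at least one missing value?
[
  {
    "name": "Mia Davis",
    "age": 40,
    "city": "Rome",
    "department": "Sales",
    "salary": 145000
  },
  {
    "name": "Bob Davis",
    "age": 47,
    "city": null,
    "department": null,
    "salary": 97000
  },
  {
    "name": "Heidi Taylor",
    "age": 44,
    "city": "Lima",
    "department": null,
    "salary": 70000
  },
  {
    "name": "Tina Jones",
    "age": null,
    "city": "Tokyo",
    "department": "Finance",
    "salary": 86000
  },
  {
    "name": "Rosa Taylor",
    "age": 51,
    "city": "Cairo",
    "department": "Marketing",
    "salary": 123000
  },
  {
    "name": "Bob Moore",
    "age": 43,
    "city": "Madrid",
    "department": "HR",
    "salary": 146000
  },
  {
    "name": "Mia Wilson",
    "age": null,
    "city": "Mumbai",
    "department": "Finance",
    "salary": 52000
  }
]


Checking for missing (null) values in 7 records:

  Mia Davis: complete
  Bob Davis: city, department
  Heidi Taylor: department
  Tina Jones: age
  Rosa Taylor: complete
  Bob Moore: complete
  Mia Wilson: age

Per field:
  name: 0 missing
  age: 2 missing
  city: 1 missing
  department: 2 missing
  salary: 0 missing

Total missing values: 5
Records with any missing: 4

5 missing values (age: 2, city: 1, department: 2); 4 incomplete records


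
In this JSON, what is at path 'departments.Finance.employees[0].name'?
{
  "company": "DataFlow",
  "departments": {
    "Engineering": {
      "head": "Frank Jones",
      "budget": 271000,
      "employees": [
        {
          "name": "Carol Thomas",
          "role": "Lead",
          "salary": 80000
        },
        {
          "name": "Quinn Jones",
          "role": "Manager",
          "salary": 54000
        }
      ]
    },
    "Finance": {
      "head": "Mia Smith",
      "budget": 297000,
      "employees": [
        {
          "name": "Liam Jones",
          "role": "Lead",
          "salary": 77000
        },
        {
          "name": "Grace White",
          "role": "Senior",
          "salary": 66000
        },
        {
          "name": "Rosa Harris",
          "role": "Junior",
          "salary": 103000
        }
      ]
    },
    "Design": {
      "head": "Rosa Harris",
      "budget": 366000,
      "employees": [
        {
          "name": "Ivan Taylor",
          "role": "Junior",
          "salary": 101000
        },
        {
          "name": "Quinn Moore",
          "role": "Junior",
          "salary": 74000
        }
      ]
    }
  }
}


Path: departments.Finance.employees[0].name

Navigate:
  -> departments
  -> Finance
  -> employees[0].name = 'Liam Jones'

Liam Jones


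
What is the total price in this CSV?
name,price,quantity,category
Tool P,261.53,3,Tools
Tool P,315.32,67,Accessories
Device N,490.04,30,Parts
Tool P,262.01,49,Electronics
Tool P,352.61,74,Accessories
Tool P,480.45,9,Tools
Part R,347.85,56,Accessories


Computing total price:
Values: [261.53, 315.32, 490.04, 262.01, 352.61, 480.45, 347.85]
Sum = 2509.81

2509.81


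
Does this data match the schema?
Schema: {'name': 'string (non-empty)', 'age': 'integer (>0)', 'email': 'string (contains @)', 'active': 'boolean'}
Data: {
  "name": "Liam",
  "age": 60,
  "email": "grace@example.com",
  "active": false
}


Validating each field against schema:
  name: OK (non-empty string)
  age: OK (positive integer)
  email: OK (string with @)
  active: OK (boolean)

Result: VALID

VALID


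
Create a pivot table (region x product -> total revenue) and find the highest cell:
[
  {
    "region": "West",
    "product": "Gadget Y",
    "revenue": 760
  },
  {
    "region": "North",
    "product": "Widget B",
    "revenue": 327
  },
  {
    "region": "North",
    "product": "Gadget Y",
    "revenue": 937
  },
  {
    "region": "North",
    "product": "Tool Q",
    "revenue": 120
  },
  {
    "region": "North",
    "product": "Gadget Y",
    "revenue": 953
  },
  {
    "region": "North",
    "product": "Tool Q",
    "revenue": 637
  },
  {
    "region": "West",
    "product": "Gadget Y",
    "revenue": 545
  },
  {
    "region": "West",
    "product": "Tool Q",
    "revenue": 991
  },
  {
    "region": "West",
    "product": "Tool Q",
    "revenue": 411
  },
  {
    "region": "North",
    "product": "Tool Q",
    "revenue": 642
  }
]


Pivot: region (rows) x product (columns) -> total revenue

     Gadget Y      Tool Q        Widget B    
North         1890          1399           327  
West          1305          1402             0  

Highest: North / Gadget Y = $1890

North / Gadget Y = $1890


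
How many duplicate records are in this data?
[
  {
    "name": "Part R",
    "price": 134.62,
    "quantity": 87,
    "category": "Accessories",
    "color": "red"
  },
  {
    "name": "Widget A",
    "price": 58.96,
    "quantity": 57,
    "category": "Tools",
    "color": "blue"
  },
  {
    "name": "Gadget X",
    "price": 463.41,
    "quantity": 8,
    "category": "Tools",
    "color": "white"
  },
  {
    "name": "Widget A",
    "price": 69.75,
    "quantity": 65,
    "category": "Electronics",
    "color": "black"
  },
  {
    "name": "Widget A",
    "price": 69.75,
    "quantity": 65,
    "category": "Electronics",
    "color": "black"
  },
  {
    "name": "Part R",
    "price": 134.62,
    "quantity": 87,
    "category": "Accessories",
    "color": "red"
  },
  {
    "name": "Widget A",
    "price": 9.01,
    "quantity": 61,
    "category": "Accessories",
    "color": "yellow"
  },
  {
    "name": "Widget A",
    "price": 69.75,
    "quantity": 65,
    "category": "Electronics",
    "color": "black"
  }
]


Checking 8 records for duplicates:

  Row 1: Part R ($134.62, qty 87)
  Row 2: Widget A ($58.96, qty 57)
  Row 3: Gadget X ($463.41, qty 8)
  Row 4: Widget A ($69.75, qty 65)
  Row 5: Widget A ($69.75, qty 65) <-- DUPLICATE
  Row 6: Part R ($134.62, qty 87) <-- DUPLICATE
  Row 7: Widget A ($9.01, qty 61)
  Row 8: Widget A ($69.75, qty 65) <-- DUPLICATE

Duplicates found: 3
Unique records: 5

3 duplicates, 5 unique


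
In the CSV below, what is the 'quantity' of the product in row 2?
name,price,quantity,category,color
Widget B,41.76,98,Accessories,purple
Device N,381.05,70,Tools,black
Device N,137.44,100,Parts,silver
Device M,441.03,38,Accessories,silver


Query: Row 2 ('Device N'), column 'quantity'
Value: 70

70


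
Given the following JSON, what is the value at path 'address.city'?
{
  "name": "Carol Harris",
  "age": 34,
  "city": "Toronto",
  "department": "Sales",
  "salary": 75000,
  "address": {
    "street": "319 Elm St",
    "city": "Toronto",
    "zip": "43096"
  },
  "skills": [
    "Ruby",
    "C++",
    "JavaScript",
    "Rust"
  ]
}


Query: address.city
Path: address -> city
Value: Toronto

Toronto


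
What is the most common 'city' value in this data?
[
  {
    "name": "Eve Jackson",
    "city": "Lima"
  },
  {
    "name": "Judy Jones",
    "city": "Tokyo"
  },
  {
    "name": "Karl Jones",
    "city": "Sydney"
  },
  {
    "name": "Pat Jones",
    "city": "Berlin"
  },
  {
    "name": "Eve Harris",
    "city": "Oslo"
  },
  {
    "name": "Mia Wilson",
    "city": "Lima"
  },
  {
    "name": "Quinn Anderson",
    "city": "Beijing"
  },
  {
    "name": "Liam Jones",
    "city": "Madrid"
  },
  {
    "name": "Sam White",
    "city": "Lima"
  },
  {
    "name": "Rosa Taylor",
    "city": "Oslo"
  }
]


Counting 'city' values across 10 records:

  Lima: 3 ###
  Oslo: 2 ##
  Tokyo: 1 #
  Sydney: 1 #
  Berlin: 1 #
  Beijing: 1 #
  Madrid: 1 #

Most common: Lima (3 times)

Lima (3 times)


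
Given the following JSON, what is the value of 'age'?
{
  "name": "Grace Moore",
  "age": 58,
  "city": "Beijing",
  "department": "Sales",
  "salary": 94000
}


Looking up field 'age'
Value: 58

58


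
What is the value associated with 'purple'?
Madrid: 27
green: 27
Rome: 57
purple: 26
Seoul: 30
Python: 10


Looking up key 'purple'
Value: 26

26


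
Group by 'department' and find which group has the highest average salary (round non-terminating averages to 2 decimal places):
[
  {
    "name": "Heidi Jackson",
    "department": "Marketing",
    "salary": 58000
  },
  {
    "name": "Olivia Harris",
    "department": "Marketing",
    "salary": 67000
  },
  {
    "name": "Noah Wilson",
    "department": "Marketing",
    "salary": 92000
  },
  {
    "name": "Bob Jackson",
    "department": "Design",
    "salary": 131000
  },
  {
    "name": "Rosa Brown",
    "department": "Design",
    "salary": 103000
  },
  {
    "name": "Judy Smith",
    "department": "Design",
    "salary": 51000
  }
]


Group by: department

Groups:
  Design: 3 people, avg salary = 285000/3 = $95000
  Marketing: 3 people, avg salary = 217000/3 ≈ $72333.33

Highest average salary: Design ($95000)

Design ($95000)


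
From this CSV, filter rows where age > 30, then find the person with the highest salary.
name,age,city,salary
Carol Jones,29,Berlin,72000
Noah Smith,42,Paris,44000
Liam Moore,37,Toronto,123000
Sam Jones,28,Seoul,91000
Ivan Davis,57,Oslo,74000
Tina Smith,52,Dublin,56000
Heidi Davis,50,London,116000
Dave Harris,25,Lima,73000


Filter: age > 30
Sort by: salary (descending)

Filtered records (5):
  Liam Moore, age 37, salary $123000
  Heidi Davis, age 50, salary $116000
  Ivan Davis, age 57, salary $74000
  Tina Smith, age 52, salary $56000
  Noah Smith, age 42, salary $44000

Highest salary: Liam Moore ($123000)

Liam Moore


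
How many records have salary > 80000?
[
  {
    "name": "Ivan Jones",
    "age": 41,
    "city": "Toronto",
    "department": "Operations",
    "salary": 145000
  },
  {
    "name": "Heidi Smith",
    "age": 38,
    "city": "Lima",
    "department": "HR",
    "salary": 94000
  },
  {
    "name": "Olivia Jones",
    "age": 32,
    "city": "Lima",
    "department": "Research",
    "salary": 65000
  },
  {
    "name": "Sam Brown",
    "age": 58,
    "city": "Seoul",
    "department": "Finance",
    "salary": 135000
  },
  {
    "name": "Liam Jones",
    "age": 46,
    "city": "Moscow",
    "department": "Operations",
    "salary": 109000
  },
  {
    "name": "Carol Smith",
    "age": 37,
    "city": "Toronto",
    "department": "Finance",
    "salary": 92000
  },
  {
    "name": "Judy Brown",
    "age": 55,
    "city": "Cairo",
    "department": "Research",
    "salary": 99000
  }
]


Data: 7 records
Condition: salary > 80000

Checking each record:
  Ivan Jones: 145000 MATCH
  Heidi Smith: 94000 MATCH
  Olivia Jones: 65000
  Sam Brown: 135000 MATCH
  Liam Jones: 109000 MATCH
  Carol Smith: 92000 MATCH
  Judy Brown: 99000 MATCH

Count: 6

6


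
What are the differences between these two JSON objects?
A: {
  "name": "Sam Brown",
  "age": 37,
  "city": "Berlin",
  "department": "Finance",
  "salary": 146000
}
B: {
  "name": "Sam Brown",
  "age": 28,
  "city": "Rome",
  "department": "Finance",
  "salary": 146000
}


Comparing each field (in key order):
  name: same
  age: DIFFERENT
  city: DIFFERENT
  department: same
  salary: same
Differences:
  age: 37 -> 28
  city: Berlin -> Rome

2 field(s) changed

2 changes: age, city


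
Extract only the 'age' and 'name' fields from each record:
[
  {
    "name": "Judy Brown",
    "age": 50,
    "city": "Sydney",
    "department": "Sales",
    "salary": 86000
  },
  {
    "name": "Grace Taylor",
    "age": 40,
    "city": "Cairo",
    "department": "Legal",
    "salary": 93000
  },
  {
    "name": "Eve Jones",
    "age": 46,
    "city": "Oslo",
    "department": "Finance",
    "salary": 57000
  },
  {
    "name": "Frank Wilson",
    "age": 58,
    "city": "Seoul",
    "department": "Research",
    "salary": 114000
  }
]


Original: 4 records with fields: name, age, city, department, salary
Keep: ['age', 'name']
Drop: ['city', 'department', 'salary']
Result: 4 records, 2 fields each

[
  {
    "age": 50,
    "name": "Judy Brown"
  },
  {
    "age": 40,
    "name": "Grace Taylor"
  },
  {
    "age": 46,
    "name": "Eve Jones"
  },
  {
    "age": 58,
    "name": "Frank Wilson"
  }
]


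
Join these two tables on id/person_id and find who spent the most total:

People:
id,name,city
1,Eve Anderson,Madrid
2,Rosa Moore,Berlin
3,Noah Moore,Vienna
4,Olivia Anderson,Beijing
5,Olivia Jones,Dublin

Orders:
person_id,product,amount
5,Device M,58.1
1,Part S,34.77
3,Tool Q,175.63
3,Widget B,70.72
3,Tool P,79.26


Join on: people.id = orders.person_id

Joined rows:
  Olivia Jones (Dublin) bought Device M for $58.1
  Eve Anderson (Madrid) bought Part S for $34.77
  Noah Moore (Vienna) bought Tool Q for $175.63
  Noah Moore (Vienna) bought Widget B for $70.72
  Noah Moore (Vienna) bought Tool P for $79.26

Total per person:
  Noah Moore: $325.61
  Olivia Jones: $58.10
  Eve Anderson: $34.77

Top spender: Noah Moore ($325.61)

Noah Moore ($325.61)


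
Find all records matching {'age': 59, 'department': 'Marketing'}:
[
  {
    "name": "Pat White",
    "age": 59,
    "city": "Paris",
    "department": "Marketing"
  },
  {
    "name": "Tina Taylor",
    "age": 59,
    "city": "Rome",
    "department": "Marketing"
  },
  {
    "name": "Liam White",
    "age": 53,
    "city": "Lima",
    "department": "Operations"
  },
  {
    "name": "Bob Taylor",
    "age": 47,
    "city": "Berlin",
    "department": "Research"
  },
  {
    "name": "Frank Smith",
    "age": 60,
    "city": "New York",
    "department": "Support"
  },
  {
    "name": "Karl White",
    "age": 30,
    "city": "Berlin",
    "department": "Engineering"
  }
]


Search criteria: {'age': 59, 'department': 'Marketing'}

Checking 6 records:
  Pat White: {age: 59, department: Marketing} <-- MATCH
  Tina Taylor: {age: 59, department: Marketing} <-- MATCH
  Liam White: {age: 53, department: Operations}
  Bob Taylor: {age: 47, department: Research}
  Frank Smith: {age: 60, department: Support}
  Karl White: {age: 30, department: Engineering}

Matches: ["Pat White", "Tina Taylor"]

["Pat White", "Tina Taylor"]


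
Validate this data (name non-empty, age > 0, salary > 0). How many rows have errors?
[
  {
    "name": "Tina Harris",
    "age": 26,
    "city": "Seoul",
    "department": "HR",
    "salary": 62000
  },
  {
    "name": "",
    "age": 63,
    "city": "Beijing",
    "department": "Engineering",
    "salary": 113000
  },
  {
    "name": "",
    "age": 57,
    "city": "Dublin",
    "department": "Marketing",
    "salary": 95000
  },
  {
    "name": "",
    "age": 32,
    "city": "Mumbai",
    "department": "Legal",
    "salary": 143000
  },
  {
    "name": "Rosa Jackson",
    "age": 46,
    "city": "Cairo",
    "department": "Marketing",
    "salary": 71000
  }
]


Validating 5 records:
Rules: name non-empty, age > 0, salary > 0

  Row 1 (Tina Harris): OK
  Row 2 (???): empty name
  Row 3 (???): empty name
  Row 4 (???): empty name
  Row 5 (Rosa Jackson): OK

Total errors: 3

3 errors


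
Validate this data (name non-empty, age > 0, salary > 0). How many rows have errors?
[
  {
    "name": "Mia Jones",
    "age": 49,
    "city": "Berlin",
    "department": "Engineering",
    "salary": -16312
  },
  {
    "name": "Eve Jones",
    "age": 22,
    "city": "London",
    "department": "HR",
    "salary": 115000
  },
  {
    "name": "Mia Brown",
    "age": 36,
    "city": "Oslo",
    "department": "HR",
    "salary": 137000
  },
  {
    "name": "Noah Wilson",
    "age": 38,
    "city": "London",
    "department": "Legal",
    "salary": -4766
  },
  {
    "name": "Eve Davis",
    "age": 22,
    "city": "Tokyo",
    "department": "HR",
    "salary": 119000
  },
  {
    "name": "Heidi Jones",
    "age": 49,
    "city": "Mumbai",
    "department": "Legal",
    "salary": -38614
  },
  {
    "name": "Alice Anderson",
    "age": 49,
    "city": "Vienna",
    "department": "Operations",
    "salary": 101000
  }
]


Validating 7 records:
Rules: name non-empty, age > 0, salary > 0

  Row 1 (Mia Jones): negative salary: -16312
  Row 2 (Eve Jones): OK
  Row 3 (Mia Brown): OK
  Row 4 (Noah Wilson): negative salary: -4766
  Row 5 (Eve Davis): OK
  Row 6 (Heidi Jones): negative salary: -38614
  Row 7 (Alice Anderson): OK

Total errors: 3

3 errors


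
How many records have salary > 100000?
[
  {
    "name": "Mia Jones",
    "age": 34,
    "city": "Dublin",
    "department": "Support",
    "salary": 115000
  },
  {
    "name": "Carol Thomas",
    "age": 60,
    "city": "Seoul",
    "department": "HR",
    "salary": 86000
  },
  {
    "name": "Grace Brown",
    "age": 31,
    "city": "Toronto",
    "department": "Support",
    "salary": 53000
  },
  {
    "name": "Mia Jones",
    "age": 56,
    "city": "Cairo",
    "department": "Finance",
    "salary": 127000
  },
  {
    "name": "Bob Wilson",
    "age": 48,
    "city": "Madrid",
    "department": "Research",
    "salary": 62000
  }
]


Data: 5 records
Condition: salary > 100000

Checking each record:
  Mia Jones: 115000 MATCH
  Carol Thomas: 86000
  Grace Brown: 53000
  Mia Jones: 127000 MATCH
  Bob Wilson: 62000

Count: 2

2


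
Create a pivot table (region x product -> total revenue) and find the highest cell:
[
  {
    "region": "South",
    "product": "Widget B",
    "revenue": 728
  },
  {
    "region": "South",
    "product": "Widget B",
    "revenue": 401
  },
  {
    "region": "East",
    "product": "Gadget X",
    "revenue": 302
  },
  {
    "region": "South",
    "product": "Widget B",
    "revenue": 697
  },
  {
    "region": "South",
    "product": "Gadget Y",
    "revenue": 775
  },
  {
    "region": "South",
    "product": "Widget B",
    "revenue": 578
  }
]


Pivot: region (rows) x product (columns) -> total revenue

     Gadget X      Gadget Y      Widget B    
East           302             0             0  
South            0           775          2404  

Highest: South / Widget B = $2404

South / Widget B = $2404


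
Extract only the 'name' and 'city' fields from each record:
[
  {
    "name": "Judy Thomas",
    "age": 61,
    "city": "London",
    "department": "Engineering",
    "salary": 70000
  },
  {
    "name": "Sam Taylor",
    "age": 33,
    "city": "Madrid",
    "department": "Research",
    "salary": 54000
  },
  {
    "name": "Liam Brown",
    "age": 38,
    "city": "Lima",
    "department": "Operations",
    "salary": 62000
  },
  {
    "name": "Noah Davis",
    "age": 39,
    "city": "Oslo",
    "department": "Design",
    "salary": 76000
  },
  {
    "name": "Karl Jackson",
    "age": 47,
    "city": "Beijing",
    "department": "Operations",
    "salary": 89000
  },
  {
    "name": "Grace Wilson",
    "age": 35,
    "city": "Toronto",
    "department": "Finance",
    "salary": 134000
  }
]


Original: 6 records with fields: name, age, city, department, salary
Keep: ['name', 'city']
Drop: ['age', 'department', 'salary']
Result: 6 records, 2 fields each

[
  {
    "name": "Judy Thomas",
    "city": "London"
  },
  {
    "name": "Sam Taylor",
    "city": "Madrid"
  },
  {
    "name": "Liam Brown",
    "city": "Lima"
  },
  {
    "name": "Noah Davis",
    "city": "Oslo"
  },
  {
    "name": "Karl Jackson",
    "city": "Beijing"
  },
  {
    "name": "Grace Wilson",
    "city": "Toronto"
  }
]


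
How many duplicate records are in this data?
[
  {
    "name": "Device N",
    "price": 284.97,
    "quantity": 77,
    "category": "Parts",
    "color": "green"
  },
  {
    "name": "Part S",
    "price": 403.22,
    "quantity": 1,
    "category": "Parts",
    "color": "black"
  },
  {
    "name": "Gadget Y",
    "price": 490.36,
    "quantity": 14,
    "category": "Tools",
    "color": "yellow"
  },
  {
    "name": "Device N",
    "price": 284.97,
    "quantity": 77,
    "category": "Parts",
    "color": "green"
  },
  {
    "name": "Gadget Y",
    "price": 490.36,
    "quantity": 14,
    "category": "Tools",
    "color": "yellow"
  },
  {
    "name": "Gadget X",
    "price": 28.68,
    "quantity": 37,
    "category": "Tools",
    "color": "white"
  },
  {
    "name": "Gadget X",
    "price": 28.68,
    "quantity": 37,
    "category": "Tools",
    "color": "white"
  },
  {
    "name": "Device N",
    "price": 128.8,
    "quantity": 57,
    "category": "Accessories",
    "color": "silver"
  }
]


Checking 8 records for duplicates:

  Row 1: Device N ($284.97, qty 77)
  Row 2: Part S ($403.22, qty 1)
  Row 3: Gadget Y ($490.36, qty 14)
  Row 4: Device N ($284.97, qty 77) <-- DUPLICATE
  Row 5: Gadget Y ($490.36, qty 14) <-- DUPLICATE
  Row 6: Gadget X ($28.68, qty 37)
  Row 7: Gadget X ($28.68, qty 37) <-- DUPLICATE
  Row 8: Device N ($128.8, qty 57)

Duplicates found: 3
Unique records: 5

3 duplicates, 5 unique


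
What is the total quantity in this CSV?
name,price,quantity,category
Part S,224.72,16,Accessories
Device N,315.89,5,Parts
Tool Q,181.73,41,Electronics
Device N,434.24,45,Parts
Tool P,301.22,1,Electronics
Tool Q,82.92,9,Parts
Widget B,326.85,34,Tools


Computing total quantity:
Values: [16, 5, 41, 45, 1, 9, 34]
Sum = 151

151


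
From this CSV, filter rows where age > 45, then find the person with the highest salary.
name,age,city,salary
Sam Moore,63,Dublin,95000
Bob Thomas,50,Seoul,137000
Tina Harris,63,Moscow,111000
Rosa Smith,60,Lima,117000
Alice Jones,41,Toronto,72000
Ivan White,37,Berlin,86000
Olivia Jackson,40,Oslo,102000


Filter: age > 45
Sort by: salary (descending)

Filtered records (4):
  Bob Thomas, age 50, salary $137000
  Rosa Smith, age 60, salary $117000
  Tina Harris, age 63, salary $111000
  Sam Moore, age 63, salary $95000

Highest salary: Bob Thomas ($137000)

Bob Thomas


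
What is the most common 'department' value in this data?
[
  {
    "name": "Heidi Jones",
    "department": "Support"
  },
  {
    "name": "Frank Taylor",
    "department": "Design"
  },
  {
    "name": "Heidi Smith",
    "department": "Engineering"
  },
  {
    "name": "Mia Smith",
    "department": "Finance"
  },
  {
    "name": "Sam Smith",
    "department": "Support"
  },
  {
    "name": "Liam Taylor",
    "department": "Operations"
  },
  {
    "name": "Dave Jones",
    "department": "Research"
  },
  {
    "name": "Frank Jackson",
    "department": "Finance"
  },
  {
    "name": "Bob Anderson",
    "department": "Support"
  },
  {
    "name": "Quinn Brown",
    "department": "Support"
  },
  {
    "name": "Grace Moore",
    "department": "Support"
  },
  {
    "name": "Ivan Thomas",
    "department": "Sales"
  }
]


Counting 'department' values across 12 records:

  Support: 5 #####
  Finance: 2 ##
  Design: 1 #
  Engineering: 1 #
  Operations: 1 #
  Research: 1 #
  Sales: 1 #

Most common: Support (5 times)

Support (5 times)


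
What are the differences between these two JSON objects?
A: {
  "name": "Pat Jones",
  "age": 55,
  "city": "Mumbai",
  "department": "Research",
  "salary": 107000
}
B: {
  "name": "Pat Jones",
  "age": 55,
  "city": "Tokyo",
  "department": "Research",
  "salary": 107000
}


Comparing each field (in key order):
  name: same
  age: same
  city: DIFFERENT
  department: same
  salary: same
Differences:
  city: Mumbai -> Tokyo

1 field(s) changed

1 change: city


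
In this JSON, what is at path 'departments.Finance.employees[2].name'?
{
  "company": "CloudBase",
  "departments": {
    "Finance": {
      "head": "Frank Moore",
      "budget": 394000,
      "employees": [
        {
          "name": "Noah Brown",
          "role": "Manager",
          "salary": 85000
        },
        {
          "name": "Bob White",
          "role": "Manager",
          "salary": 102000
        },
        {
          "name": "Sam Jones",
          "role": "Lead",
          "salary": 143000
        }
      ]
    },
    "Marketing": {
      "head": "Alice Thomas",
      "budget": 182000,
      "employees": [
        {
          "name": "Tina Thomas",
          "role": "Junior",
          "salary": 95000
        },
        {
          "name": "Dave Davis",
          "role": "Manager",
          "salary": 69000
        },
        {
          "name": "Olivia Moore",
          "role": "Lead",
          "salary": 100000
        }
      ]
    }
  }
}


Path: departments.Finance.employees[2].name

Navigate:
  -> departments
  -> Finance
  -> employees[2].name = 'Sam Jones'

Sam Jones


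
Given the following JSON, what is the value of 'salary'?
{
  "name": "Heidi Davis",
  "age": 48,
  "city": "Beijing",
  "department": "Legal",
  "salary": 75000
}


Looking up field 'salary'
Value: 75000

75000


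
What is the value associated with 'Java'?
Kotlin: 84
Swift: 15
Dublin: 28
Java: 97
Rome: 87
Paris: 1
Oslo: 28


Looking up key 'Java'
Value: 97

97


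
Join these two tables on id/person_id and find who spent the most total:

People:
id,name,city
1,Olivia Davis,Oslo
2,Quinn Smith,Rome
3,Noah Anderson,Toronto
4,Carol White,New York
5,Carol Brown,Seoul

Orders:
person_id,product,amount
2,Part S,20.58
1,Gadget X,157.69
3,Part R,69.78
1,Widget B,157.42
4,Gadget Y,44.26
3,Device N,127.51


Join on: people.id = orders.person_id

Joined rows:
  Quinn Smith (Rome) bought Part S for $20.58
  Olivia Davis (Oslo) bought Gadget X for $157.69
  Noah Anderson (Toronto) bought Part R for $69.78
  Olivia Davis (Oslo) bought Widget B for $157.42
  Carol White (New York) bought Gadget Y for $44.26
  Noah Anderson (Toronto) bought Device N for $127.51

Total per person:
  Olivia Davis: $315.11
  Noah Anderson: $197.29
  Carol White: $44.26
  Quinn Smith: $20.58

Top spender: Olivia Davis ($315.11)

Olivia Davis ($315.11)


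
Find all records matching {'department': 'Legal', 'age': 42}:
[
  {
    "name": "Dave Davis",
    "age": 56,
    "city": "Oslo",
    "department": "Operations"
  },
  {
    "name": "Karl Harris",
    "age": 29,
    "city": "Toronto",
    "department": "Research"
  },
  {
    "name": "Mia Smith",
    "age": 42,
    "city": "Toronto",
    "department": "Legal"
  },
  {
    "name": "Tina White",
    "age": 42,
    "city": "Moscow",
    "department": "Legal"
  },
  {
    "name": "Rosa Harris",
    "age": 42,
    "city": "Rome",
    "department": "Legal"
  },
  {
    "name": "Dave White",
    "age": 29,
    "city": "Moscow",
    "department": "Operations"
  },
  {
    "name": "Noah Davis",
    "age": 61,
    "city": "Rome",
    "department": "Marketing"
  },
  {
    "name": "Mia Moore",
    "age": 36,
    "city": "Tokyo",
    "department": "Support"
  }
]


Search criteria: {'department': 'Legal', 'age': 42}

Checking 8 records:
  Dave Davis: {department: Operations, age: 56}
  Karl Harris: {department: Research, age: 29}
  Mia Smith: {department: Legal, age: 42} <-- MATCH
  Tina White: {department: Legal, age: 42} <-- MATCH
  Rosa Harris: {department: Legal, age: 42} <-- MATCH
  Dave White: {department: Operations, age: 29}
  Noah Davis: {department: Marketing, age: 61}
  Mia Moore: {department: Support, age: 36}

Matches: ["Mia Smith", "Tina White", "Rosa Harris"]

["Mia Smith", "Tina White", "Rosa Harris"]


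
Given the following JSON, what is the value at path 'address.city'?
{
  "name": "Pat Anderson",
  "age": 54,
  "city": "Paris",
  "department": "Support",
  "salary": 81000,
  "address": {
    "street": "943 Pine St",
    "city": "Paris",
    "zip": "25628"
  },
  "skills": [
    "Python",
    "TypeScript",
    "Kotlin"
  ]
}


Query: address.city
Path: address -> city
Value: Paris

Paris


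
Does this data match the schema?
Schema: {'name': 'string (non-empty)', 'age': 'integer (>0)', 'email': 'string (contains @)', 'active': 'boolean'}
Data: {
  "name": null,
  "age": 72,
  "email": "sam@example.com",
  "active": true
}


Validating each field against schema:
  name: FAIL (null is not a string)
  age: OK (positive integer)
  email: OK (string with @)
  active: OK (boolean)

Result: INVALID (1 error: name)

INVALID (1 error: name)


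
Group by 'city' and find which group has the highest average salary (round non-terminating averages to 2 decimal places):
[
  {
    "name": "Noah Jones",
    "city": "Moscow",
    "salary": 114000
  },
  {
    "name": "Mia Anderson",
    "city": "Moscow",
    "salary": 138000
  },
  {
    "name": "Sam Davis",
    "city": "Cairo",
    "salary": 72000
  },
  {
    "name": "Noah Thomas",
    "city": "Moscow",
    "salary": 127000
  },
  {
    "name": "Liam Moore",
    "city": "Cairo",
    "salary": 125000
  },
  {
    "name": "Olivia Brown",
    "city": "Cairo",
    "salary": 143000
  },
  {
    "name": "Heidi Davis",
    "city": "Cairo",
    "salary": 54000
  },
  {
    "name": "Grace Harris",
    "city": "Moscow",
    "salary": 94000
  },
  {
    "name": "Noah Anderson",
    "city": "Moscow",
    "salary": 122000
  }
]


Group by: city

Groups:
  Cairo: 4 people, avg salary = 394000/4 = $98500
  Moscow: 5 people, avg salary = 595000/5 = $119000

Highest average salary: Moscow ($119000)

Moscow ($119000)


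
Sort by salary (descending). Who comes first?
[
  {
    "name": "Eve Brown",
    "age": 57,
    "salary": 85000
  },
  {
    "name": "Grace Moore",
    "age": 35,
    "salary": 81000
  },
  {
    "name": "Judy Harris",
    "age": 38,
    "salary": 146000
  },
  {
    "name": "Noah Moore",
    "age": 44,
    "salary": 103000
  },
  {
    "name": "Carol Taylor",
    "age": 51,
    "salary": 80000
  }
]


Sort by: salary (descending)

Sorted order:
  1. Judy Harris (salary = 146000)
  2. Noah Moore (salary = 103000)
  3. Eve Brown (salary = 85000)
  4. Grace Moore (salary = 81000)
  5. Carol Taylor (salary = 80000)

First: Judy Harris

Judy Harris


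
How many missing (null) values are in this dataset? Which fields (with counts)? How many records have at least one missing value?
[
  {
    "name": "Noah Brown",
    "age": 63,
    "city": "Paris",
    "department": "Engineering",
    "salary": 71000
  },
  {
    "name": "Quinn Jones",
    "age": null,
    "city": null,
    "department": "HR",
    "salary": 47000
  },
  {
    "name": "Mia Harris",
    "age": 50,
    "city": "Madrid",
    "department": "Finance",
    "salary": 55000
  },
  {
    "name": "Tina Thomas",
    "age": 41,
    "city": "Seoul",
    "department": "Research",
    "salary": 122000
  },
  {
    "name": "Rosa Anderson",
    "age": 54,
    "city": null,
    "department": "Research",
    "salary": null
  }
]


Checking for missing (null) values in 5 records:

  Noah Brown: complete
  Quinn Jones: age, city
  Mia Harris: complete
  Tina Thomas: complete
  Rosa Anderson: city, salary

Per field:
  name: 0 missing
  age: 1 missing
  city: 2 missing
  department: 0 missing
  salary: 1 missing

Total missing values: 4
Records with any missing: 2

4 missing values (age: 1, city: 2, salary: 1); 2 incomplete records


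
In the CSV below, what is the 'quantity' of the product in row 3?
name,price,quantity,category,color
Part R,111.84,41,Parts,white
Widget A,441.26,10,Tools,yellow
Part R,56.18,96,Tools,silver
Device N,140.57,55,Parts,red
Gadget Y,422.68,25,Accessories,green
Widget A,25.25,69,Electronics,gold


Query: Row 3 ('Part R'), column 'quantity'
Value: 96

96


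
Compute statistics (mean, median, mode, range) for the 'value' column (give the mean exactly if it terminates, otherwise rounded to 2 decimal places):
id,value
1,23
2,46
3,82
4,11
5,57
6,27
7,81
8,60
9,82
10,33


Data: [23, 46, 82, 11, 57, 27, 81, 60, 82, 33]
Count: 10
Sum: 502
Mean: 502/10 = 50.2
Sorted: [11, 23, 27, 33, 46, 57, 60, 81, 82, 82]
Median: 51.5
Mode: 82 (2 times)
Range: 82 - 11 = 71
Min: 11, Max: 82

mean=50.2, median=51.5, mode=82, range=71


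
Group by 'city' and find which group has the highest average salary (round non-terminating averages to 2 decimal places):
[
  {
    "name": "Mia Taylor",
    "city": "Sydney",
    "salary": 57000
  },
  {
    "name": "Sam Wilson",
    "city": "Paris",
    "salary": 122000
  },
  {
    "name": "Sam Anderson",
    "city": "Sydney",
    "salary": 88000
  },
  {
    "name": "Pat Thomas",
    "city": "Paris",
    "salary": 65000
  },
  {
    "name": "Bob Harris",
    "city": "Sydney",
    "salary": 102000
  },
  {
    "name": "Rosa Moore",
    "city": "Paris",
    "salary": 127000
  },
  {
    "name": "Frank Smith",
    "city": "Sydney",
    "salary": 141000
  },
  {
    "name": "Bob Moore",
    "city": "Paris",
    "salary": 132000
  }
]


Group by: city

Groups:
  Paris: 4 people, avg salary = 446000/4 = $111500
  Sydney: 4 people, avg salary = 388000/4 = $97000

Highest average salary: Paris ($111500)

Paris ($111500)


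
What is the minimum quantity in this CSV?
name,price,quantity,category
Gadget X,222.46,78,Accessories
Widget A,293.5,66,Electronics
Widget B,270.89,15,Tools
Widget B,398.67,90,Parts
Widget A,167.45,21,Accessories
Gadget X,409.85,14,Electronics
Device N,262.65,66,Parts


Computing minimum quantity:
Values: [78, 66, 15, 90, 21, 14, 66]
Min = 14

14


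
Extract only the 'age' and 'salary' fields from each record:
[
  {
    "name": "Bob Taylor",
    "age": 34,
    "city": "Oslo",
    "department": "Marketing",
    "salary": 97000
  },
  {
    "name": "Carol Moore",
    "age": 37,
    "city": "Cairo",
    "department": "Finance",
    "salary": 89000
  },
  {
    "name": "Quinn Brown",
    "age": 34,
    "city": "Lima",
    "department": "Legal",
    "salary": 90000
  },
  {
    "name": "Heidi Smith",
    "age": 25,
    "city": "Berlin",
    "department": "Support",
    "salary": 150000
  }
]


Original: 4 records with fields: name, age, city, department, salary
Keep: ['age', 'salary']
Drop: ['name', 'city', 'department']
Result: 4 records, 2 fields each

[
  {
    "age": 34,
    "salary": 97000
  },
  {
    "age": 37,
    "salary": 89000
  },
  {
    "age": 34,
    "salary": 90000
  },
  {
    "age": 25,
    "salary": 150000
  }
]


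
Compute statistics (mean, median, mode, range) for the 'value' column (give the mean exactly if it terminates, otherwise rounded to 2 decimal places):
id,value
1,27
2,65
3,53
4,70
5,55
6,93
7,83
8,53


Data: [27, 65, 53, 70, 55, 93, 83, 53]
Count: 8
Sum: 499
Mean: 499/8 = 62.375
Sorted: [27, 53, 53, 55, 65, 70, 83, 93]
Median: 60.0
Mode: 53 (2 times)
Range: 93 - 27 = 66
Min: 27, Max: 93

mean=62.375, median=60.0, mode=53, range=66


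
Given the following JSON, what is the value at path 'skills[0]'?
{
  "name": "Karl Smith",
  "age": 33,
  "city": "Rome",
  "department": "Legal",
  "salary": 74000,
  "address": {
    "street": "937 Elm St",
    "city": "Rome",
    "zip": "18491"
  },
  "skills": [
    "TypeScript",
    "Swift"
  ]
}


Query: skills[0]
Path: skills -> first element
Value: TypeScript

TypeScript


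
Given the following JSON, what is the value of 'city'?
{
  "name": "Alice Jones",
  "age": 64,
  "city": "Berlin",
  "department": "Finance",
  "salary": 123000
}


Looking up field 'city'
Value: Berlin

Berlin


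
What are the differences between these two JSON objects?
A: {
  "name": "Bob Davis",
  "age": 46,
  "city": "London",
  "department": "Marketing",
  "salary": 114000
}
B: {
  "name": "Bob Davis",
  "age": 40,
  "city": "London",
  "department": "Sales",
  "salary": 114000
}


Comparing each field (in key order):
  name: same
  age: DIFFERENT
  city: same
  department: DIFFERENT
  salary: same
Differences:
  age: 46 -> 40
  department: Marketing -> Sales

2 field(s) changed

2 changes: age, department
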